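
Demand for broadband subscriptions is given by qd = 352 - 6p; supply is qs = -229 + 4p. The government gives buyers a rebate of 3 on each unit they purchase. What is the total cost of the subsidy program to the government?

Government cost = 31.8

Pre-subsidy: 352 - 6p = -229 + 4p gives p* = 58.1, q* = 3.4.
With the rebate, buyers effectively pay pb = ps − 3, where ps is the price sellers receive.
Demand in terms of ps becomes qd = 352 − 6(ps − 3) = 370 - 6ps. Setting this equal to supply: 370 - 6ps = -229 + 4ps, so ps = 59.9.
Buyers pay pb = 59.9 − 3 = 56.9; q' = -229 + 4·59.9 = 10.6.
Government outlay = subsidy × quantity = 3 × 10.6 = 31.8.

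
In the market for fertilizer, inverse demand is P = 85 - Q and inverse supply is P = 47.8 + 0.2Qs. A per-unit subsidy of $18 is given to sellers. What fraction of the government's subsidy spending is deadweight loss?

Pre-subsidy: 85 - Q = 47.8 + 0.2Q gives Q* = 31 and P* = 54.
With the subsidy, sellers receive Ps = Pb + 18 for each unit, where Pb is the price buyers pay.
On the curves, Pb = 85 - Q and Ps = 47.8 + 0.2Q; the wedge Ps − Pb = 18 gives 47.8 + 0.2Q − (85 - Q) = 18, so Q' = 46.
Then Pb = 85 − 1·46 = 39 and Ps = 47.8 + 0.2·46 = 57.
ΔCS = ½(31 + 46)(54 − 39) = 577.5; ΔPS = ½(31 + 46)(57 − 54) = 115.5.
Government spending = 18 × 46 = 828.
DWL = ½ × 18 × (46 − 31) = 135; fraction = 135 / 828 = 15/92.

DWL / government spending = 15/92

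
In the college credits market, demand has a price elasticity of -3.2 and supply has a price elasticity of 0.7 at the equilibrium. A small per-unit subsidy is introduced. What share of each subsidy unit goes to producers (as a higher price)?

Producer share = 32/39

For a small subsidy around the equilibrium, the benefit split depends on the relative slopes, which at a point are proportional to the elasticities.
Buyer share = εs/(εs + |εd|) = 0.7/(0.7 + 3.2) = 7/39; seller share = |εd|/(εs + |εd|) = 32/39.
So producers capture 32/39 of the subsidy.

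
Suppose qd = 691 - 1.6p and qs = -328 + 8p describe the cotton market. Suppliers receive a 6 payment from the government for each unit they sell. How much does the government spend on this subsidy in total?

Government cost = 3175

Pre-subsidy: 691 - 1.6p = -328 + 8p gives p* = 5095/48, q* = 3127/6.
With the subsidy, sellers receive ps = pb + 6 for each unit, where pb is the price buyers pay.
Supply in terms of pb becomes qs = -328 + 8(pb + 6) = -280 + 8pb. Setting this equal to demand: 691 - 1.6pb = -280 + 8pb, so pb = 4855/48.
Sellers receive ps = 4855/48 + 6 = 5143/48; q' = 691 − 1.6·(4855/48) = 3175/6.
Government outlay = subsidy × quantity = 6 × 3175/6 = 3175.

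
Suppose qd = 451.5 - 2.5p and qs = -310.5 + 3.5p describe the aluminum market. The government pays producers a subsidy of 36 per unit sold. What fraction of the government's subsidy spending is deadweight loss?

Pre-subsidy: 451.5 - 2.5p = -310.5 + 3.5p gives p* = 127, q* = 134.
With the subsidy, sellers receive ps = pb + 36 for each unit, where pb is the price buyers pay.
Supply in terms of pb becomes qs = -310.5 + 3.5(pb + 36) = -184.5 + 3.5pb. Setting this equal to demand: 451.5 - 2.5pb = -184.5 + 3.5pb, so pb = 106.
Sellers receive ps = 106 + 36 = 142; q' = 451.5 − 2.5·106 = 186.5.
ΔCS = ½(134 + 186.5)(127 − 106) = 3365.25; ΔPS = ½(134 + 186.5)(142 − 127) = 2403.75.
Government spending = 36 × 186.5 = 6714.
DWL = ½ × 36 × (186.5 − 134) = 945; fraction = 945 / 6714 = 105/746.

DWL / government spending = 105/746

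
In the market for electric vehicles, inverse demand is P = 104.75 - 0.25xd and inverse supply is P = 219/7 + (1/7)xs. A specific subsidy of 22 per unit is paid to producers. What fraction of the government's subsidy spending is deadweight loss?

DWL / government spending = 28/243

Pre-subsidy: 104.75 - 0.25x = 219/7 + (1/7)x gives x* = 187 and P* = 58.
With the subsidy, sellers receive Ps = Pb + 22 for each unit, where Pb is the price buyers pay.
On the curves, Pb = 104.75 - 0.25x and Ps = 219/7 + (1/7)x; the wedge Ps − Pb = 22 gives 219/7 + (1/7)x − (104.75 - 0.25x) = 22, so x' = 243.
Then Pb = 104.75 − 0.25·243 = 44 and Ps = 219/7 + (1/7)·243 = 66.
ΔCS = ½(187 + 243)(58 − 44) = 3010; ΔPS = ½(187 + 243)(66 − 58) = 1720.
Government spending = 22 × 243 = 5346.
DWL = ½ × 22 × (243 − 187) = 616; fraction = 616 / 5346 = 28/243.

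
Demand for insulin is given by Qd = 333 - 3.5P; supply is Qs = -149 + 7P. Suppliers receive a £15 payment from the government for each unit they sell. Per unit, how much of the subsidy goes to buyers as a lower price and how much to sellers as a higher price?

Pre-subsidy: 333 - 3.5P = -149 + 7P gives P* = 964/21, Q* = 517/3.
With the subsidy, sellers receive Ps = Pb + 15 for each unit, where Pb is the price buyers pay.
Supply in terms of Pb becomes Qs = -149 + 7(Pb + 15) = -44 + 7Pb. Setting this equal to demand: 333 - 3.5Pb = -44 + 7Pb, so Pb = 754/21.
Sellers receive Ps = 754/21 + 15 = 1069/21; Q' = 333 − 3.5·(754/21) = 622/3.
Buyers' price falls by P* − Pb = 964/21 − 754/21 = 10; sellers' price rises by Ps − P* = 1069/21 − 964/21 = 5.

Buyers gain £10 per unit; sellers gain £5 per unit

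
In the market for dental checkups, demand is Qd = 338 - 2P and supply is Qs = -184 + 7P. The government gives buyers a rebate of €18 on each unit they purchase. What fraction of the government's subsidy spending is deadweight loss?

Pre-subsidy: 338 - 2P = -184 + 7P gives P* = 58, Q* = 222.
With the rebate, buyers effectively pay Pb = Ps − 18, where Ps is the price sellers receive.
Demand in terms of Ps becomes Qd = 338 − 2(Ps − 18) = 374 - 2Ps. Setting this equal to supply: 374 - 2Ps = -184 + 7Ps, so Ps = 62.
Buyers pay Pb = 62 − 18 = 44; Q' = -184 + 7·62 = 250.
ΔCS = ½(222 + 250)(58 − 44) = 3304; ΔPS = ½(222 + 250)(62 − 58) = 944.
Government spending = 18 × 250 = 4500.
DWL = ½ × 18 × (250 − 222) = 252; fraction = 252 / 4500 = 0.056.

DWL / government spending = 0.056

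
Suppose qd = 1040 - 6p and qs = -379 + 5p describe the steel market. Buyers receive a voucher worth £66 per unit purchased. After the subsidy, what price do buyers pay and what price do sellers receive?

Pre-subsidy: 1040 - 6p = -379 + 5p gives p* = 129, q* = 266.
With the rebate, buyers effectively pay pb = ps − 66, where ps is the price sellers receive.
Demand in terms of ps becomes qd = 1040 − 6(ps − 66) = 1436 - 6ps. Setting this equal to supply: 1436 - 6ps = -379 + 5ps, so ps = 165.
Buyers pay pb = 165 − 66 = 99; q' = -379 + 5·165 = 446.

Buyers pay £99; sellers receive £165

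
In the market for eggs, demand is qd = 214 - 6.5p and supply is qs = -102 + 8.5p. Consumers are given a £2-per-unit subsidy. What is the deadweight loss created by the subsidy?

Pre-subsidy: 214 - 6.5p = -102 + 8.5p gives p* = 316/15, q* = 1156/15.
With the rebate, buyers effectively pay pb = ps − 2, where ps is the price sellers receive.
Demand in terms of ps becomes qd = 214 − 6.5(ps − 2) = 227 - 6.5ps. Setting this equal to supply: 227 - 6.5ps = -102 + 8.5ps, so ps = 329/15.
Buyers pay pb = 329/15 − 2 = 299/15; q' = -102 + 8.5·(329/15) = 2533/30.
The subsidy expands output by 2533/30 − 1156/15 = 221/30 past the efficient level; on those units the gap between marginal cost and willingness to pay runs from 0 up to 2.
DWL = ½ × 2 × 221/30 = 221/30.

Deadweight loss = 221/30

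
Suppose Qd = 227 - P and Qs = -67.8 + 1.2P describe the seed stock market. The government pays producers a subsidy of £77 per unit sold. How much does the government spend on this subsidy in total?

Government cost = £10395

Pre-subsidy: 227 - P = -67.8 + 1.2P gives P* = 134, Q* = 93.
With the subsidy, sellers receive Ps = Pb + 77 for each unit, where Pb is the price buyers pay.
Supply in terms of Pb becomes Qs = -67.8 + 1.2(Pb + 77) = 24.6 + 1.2Pb. Setting this equal to demand: 227 - Pb = 24.6 + 1.2Pb, so Pb = 92.
Sellers receive Ps = 92 + 77 = 169; Q' = 227 − 1·92 = 135.
Government outlay = subsidy × quantity = 77 × 135 = 10395.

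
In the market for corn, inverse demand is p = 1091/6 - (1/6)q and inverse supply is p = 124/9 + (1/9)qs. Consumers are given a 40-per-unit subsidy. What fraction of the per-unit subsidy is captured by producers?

Producer share = 0.4

Pre-subsidy: 1091/6 - (1/6)q = 124/9 + (1/9)q gives q* = 605 and p* = 81.
With the rebate, buyers effectively pay pb = ps − 40, where ps is the price sellers receive.
On the curves, pb = 1091/6 - (1/6)q and ps = 124/9 + (1/9)q; the wedge ps − pb = 40 gives 124/9 + (1/9)q − (1091/6 - (1/6)q) = 40, so q' = 749.
Then pb = 1091/6 − (1/6)·749 = 57 and ps = 124/9 + (1/9)·749 = 97.
Buyers' price falls by p* − pb = 81 − 57 = 24; sellers' price rises by ps − p* = 97 − 81 = 16.
So producers capture 16/40 = 0.4 of each unit of subsidy.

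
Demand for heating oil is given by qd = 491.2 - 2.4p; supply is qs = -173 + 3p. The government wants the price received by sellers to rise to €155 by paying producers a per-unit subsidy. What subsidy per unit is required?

Required subsidy s = €72 per unit

At a seller price of 155, quantity supplied is -173 + 3·155 = 292.
Buyers absorb 292 only when they pay pb with 491.2 − 2.4·pb = 292, i.e. pb = 83.
s = ps − pb = 155 − 83 = 72.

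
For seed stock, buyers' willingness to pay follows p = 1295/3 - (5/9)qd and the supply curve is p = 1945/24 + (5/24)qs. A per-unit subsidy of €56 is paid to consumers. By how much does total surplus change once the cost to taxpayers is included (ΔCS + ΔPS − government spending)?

Net change in total surplus = -112896/55

Pre-subsidy: 1295/3 - (5/9)q = 1945/24 + (5/24)q gives q* = 459 and p* = 530/3.
With the rebate, buyers effectively pay pb = ps − 56, where ps is the price sellers receive.
On the curves, pb = 1295/3 - (5/9)q and ps = 1945/24 + (5/24)q; the wedge ps − pb = 56 gives 1945/24 + (5/24)q − (1295/3 - (5/9)q) = 56, so q' = 29277/55.
Then pb = 1295/3 − (5/9)·(29277/55) = 4486/33 and ps = 1945/24 + (5/24)·(29277/55) = 6334/33.
ΔCS = ½(459 + 29277/55)(530/3 − 4486/33) = 12212928/605; ΔPS = ½(459 + 29277/55)(6334/33 − 530/3) = 4579848/605.
Government spending = 56 × 29277/55 = 1639512/55.
Net change = 12212928/605 + 4579848/605 − 1639512/55 = -112896/55. The loss equals the DWL triangle ½·56·4032/55.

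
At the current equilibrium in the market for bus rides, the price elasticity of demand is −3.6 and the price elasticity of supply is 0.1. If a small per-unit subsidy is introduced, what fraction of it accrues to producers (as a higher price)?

Producer share = 36/37

For a small subsidy around the equilibrium, the benefit split depends on the relative slopes, which at a point are proportional to the elasticities.
Buyer share = εs/(εs + |εd|) = 0.1/(0.1 + 3.6) = 1/37; seller share = |εd|/(εs + |εd|) = 36/37.
So producers capture 36/37 of the subsidy.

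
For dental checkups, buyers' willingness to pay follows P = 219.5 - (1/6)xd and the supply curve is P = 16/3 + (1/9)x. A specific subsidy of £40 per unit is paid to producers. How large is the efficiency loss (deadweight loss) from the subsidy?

Deadweight loss = £2880

Pre-subsidy: 219.5 - (1/6)x = 16/3 + (1/9)x gives x* = 771 and P* = 91.
With the subsidy, sellers receive Ps = Pb + 40 for each unit, where Pb is the price buyers pay.
On the curves, Pb = 219.5 - (1/6)x and Ps = 16/3 + (1/9)x; the wedge Ps − Pb = 40 gives 16/3 + (1/9)x − (219.5 - (1/6)x) = 40, so x' = 915.
Then Pb = 219.5 − (1/6)·915 = 67 and Ps = 16/3 + (1/9)·915 = 107.
The subsidy expands output by 915 − 771 = 144 past the efficient level; on those units the gap between marginal cost and willingness to pay runs from 0 up to 40.
DWL = ½ × 40 × 144 = 2880.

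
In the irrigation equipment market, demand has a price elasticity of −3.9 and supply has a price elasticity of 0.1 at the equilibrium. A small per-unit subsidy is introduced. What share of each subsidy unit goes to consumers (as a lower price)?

Consumer share = 0.025

For a small subsidy around the equilibrium, the benefit split depends on the relative slopes, which at a point are proportional to the elasticities.
Buyer share = εs/(εs + |εd|) = 0.1/(0.1 + 3.9) = 0.025; seller share = |εd|/(εs + |εd|) = 0.975.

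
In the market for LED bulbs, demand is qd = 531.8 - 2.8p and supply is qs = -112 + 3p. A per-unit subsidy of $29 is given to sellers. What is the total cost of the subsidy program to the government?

Pre-subsidy: 531.8 - 2.8p = -112 + 3p gives p* = 111, q* = 221.
With the subsidy, sellers receive ps = pb + 29 for each unit, where pb is the price buyers pay.
Supply in terms of pb becomes qs = -112 + 3(pb + 29) = -25 + 3pb. Setting this equal to demand: 531.8 - 2.8pb = -25 + 3pb, so pb = 96.
Sellers receive ps = 96 + 29 = 125; q' = 531.8 − 2.8·96 = 263.
Government outlay = subsidy × quantity = 29 × 263 = 7627.

Government cost = $7627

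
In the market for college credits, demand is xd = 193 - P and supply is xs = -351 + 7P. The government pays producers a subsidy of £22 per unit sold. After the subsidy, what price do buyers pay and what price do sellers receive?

Pre-subsidy: 193 - P = -351 + 7P gives P* = 68, x* = 125.
With the subsidy, sellers receive Ps = Pb + 22 for each unit, where Pb is the price buyers pay.
Supply in terms of Pb becomes xs = -351 + 7(Pb + 22) = -197 + 7Pb. Setting this equal to demand: 193 - Pb = -197 + 7Pb, so Pb = 48.75.
Sellers receive Ps = 48.75 + 22 = 70.75; x' = 193 − 1·48.75 = 144.25.

Buyers pay £48.75; sellers receive £70.75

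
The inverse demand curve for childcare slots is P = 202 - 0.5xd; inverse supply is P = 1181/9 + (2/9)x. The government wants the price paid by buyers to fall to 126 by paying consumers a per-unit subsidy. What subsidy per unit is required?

At a buyer price of 126, quantity demanded is 404 − 2·126 = 152.
Sellers supply 152 only when they receive Ps = 1181/9 + (2/9)·152 = 165.
s = Ps − Pb = 165 − 126 = 39.

Required subsidy s = 39 per unit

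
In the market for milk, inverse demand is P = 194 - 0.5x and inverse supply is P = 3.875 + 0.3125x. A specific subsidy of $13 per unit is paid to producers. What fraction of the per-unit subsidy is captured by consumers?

Pre-subsidy: 194 - 0.5x = 3.875 + 0.3125x gives x* = 234 and P* = 77.
With the subsidy, sellers receive Ps = Pb + 13 for each unit, where Pb is the price buyers pay.
On the curves, Pb = 194 - 0.5x and Ps = 3.875 + 0.3125x; the wedge Ps − Pb = 13 gives 3.875 + 0.3125x − (194 - 0.5x) = 13, so x' = 250.
Then Pb = 194 − 0.5·250 = 69 and Ps = 3.875 + 0.3125·250 = 82.
Buyers' price falls by P* − Pb = 77 − 69 = 8; sellers' price rises by Ps − P* = 82 − 77 = 5.
So consumers capture 8/13 = 8/13 of each unit of subsidy.

Consumer share = 8/13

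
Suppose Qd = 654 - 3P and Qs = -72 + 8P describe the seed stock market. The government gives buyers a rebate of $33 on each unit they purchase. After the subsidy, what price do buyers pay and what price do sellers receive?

Buyers pay $42; sellers receive $75

Pre-subsidy: 654 - 3P = -72 + 8P gives P* = 66, Q* = 456.
With the rebate, buyers effectively pay Pb = Ps − 33, where Ps is the price sellers receive.
Demand in terms of Ps becomes Qd = 654 − 3(Ps − 33) = 753 - 3Ps. Setting this equal to supply: 753 - 3Ps = -72 + 8Ps, so Ps = 75.
Buyers pay Pb = 75 − 33 = 42; Q' = -72 + 8·75 = 528.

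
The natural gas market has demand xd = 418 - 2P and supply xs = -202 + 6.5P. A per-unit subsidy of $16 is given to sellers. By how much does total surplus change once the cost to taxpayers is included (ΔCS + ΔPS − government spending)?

Net change in total surplus = -3328/17

Pre-subsidy: 418 - 2P = -202 + 6.5P gives P* = 1240/17, x* = 4626/17.
With the subsidy, sellers receive Ps = Pb + 16 for each unit, where Pb is the price buyers pay.
Supply in terms of Pb becomes xs = -202 + 6.5(Pb + 16) = -98 + 6.5Pb. Setting this equal to demand: 418 - 2Pb = -98 + 6.5Pb, so Pb = 1032/17.
Sellers receive Ps = 1032/17 + 16 = 1304/17; x' = 418 − 2·(1032/17) = 5042/17.
ΔCS = ½(4626/17 + 5042/17)(1240/17 − 1032/17) = 1005472/289; ΔPS = ½(4626/17 + 5042/17)(1304/17 − 1240/17) = 309376/289.
Government spending = 16 × 5042/17 = 80672/17.
Net change = 1005472/289 + 309376/289 − 80672/17 = -3328/17. The loss equals the DWL triangle ½·16·416/17.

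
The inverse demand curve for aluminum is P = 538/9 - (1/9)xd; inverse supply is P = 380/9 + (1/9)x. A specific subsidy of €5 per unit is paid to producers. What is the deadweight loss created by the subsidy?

Pre-subsidy: 538/9 - (1/9)x = 380/9 + (1/9)x gives x* = 79 and P* = 51.
With the subsidy, sellers receive Ps = Pb + 5 for each unit, where Pb is the price buyers pay.
On the curves, Pb = 538/9 - (1/9)x and Ps = 380/9 + (1/9)x; the wedge Ps − Pb = 5 gives 380/9 + (1/9)x − (538/9 - (1/9)x) = 5, so x' = 101.5.
Then Pb = 538/9 − (1/9)·101.5 = 48.5 and Ps = 380/9 + (1/9)·101.5 = 53.5.
The subsidy expands output by 101.5 − 79 = 22.5 past the efficient level; on those units the gap between marginal cost and willingness to pay runs from 0 up to 5.
DWL = ½ × 5 × 22.5 = 56.25.

Deadweight loss = €56.25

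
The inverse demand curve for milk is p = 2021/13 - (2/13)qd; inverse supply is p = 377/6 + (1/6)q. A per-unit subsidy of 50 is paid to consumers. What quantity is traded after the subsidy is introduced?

q' = 445

Pre-subsidy: 2021/13 - (2/13)q = 377/6 + (1/6)q gives q* = 289 and p* = 111.
With the rebate, buyers effectively pay pb = ps − 50, where ps is the price sellers receive.
On the curves, pb = 2021/13 - (2/13)q and ps = 377/6 + (1/6)q; the wedge ps − pb = 50 gives 377/6 + (1/6)q − (2021/13 - (2/13)q) = 50, so q' = 445.
Then pb = 2021/13 − (2/13)·445 = 87 and ps = 377/6 + (1/6)·445 = 137.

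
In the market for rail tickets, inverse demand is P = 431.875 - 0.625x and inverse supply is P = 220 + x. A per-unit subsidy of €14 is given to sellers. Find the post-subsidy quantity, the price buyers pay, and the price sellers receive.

Pre-subsidy: 431.875 - 0.625x = 220 + x gives x* = 1695/13 and P* = 4555/13.
With the subsidy, sellers receive Ps = Pb + 14 for each unit, where Pb is the price buyers pay.
On the curves, Pb = 431.875 - 0.625x and Ps = 220 + x; the wedge Ps − Pb = 14 gives 220 + x − (431.875 - 0.625x) = 14, so x' = 139.
Then Pb = 431.875 − 0.625·139 = 345 and Ps = 220 + 1·139 = 359.

x' = 139; buyers pay €345; sellers receive €359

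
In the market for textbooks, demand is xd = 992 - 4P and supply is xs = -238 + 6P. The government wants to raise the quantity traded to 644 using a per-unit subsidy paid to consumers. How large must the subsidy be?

At x = 644, invert demand for the buyer price: Pb = (992 − 644)/4 = 87; invert supply for the seller price: Ps = (644 − (-238))/6 = 147.
The subsidy must fill the gap: s = Ps − Pb = 147 − 87 = 60.

Required subsidy s = 60 per unit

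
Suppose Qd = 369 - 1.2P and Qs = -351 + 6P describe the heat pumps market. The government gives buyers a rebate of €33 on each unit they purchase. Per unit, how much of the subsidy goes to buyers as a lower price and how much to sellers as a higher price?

Buyers gain €27.5 per unit; sellers gain €5.5 per unit

Pre-subsidy: 369 - 1.2P = -351 + 6P gives P* = 100, Q* = 249.
With the rebate, buyers effectively pay Pb = Ps − 33, where Ps is the price sellers receive.
Demand in terms of Ps becomes Qd = 369 − 1.2(Ps − 33) = 408.6 - 1.2Ps. Setting this equal to supply: 408.6 - 1.2Ps = -351 + 6Ps, so Ps = 105.5.
Buyers pay Pb = 105.5 − 33 = 72.5; Q' = -351 + 6·105.5 = 282.
Buyers' price falls by P* − Pb = 100 − 72.5 = 27.5; sellers' price rises by Ps − P* = 105.5 − 100 = 5.5.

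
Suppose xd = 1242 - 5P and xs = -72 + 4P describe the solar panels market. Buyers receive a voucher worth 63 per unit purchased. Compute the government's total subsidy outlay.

Pre-subsidy: 1242 - 5P = -72 + 4P gives P* = 146, x* = 512.
With the rebate, buyers effectively pay Pb = Ps − 63, where Ps is the price sellers receive.
Demand in terms of Ps becomes xd = 1242 − 5(Ps − 63) = 1557 - 5Ps. Setting this equal to supply: 1557 - 5Ps = -72 + 4Ps, so Ps = 181.
Buyers pay Pb = 181 − 63 = 118; x' = -72 + 4·181 = 652.
Government outlay = subsidy × quantity = 63 × 652 = 41076.

Government cost = 41076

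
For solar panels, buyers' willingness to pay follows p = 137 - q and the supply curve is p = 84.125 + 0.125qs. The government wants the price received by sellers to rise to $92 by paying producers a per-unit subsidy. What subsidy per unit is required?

Required subsidy s = $18 per unit

At a seller price of 92, quantity supplied is -673 + 8·92 = 63.
Buyers absorb 63 only when they pay pb = 137 − 1·63 = 74.
s = ps − pb = 92 − 74 = 18.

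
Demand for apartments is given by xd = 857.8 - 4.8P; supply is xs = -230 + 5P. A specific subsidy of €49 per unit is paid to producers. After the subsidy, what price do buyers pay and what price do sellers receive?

Buyers pay €86; sellers receive €135

Pre-subsidy: 857.8 - 4.8P = -230 + 5P gives P* = 111, x* = 325.
With the subsidy, sellers receive Ps = Pb + 49 for each unit, where Pb is the price buyers pay.
Supply in terms of Pb becomes xs = -230 + 5(Pb + 49) = 15 + 5Pb. Setting this equal to demand: 857.8 - 4.8Pb = 15 + 5Pb, so Pb = 86.
Sellers receive Ps = 86 + 49 = 135; x' = 857.8 − 4.8·86 = 445.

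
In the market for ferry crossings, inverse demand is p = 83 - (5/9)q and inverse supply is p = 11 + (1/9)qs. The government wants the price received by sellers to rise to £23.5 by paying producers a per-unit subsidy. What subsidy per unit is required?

Required subsidy s = £3 per unit

At a seller price of 23.5, quantity supplied is -99 + 9·23.5 = 112.5.
Buyers absorb 112.5 only when they pay pb = 83 − (5/9)·112.5 = 20.5.
s = ps − pb = 23.5 − 20.5 = 3.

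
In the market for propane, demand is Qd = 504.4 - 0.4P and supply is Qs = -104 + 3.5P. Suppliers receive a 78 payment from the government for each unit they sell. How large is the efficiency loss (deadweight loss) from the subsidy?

Pre-subsidy: 504.4 - 0.4P = -104 + 3.5P gives P* = 156, Q* = 442.
With the subsidy, sellers receive Ps = Pb + 78 for each unit, where Pb is the price buyers pay.
Supply in terms of Pb becomes Qs = -104 + 3.5(Pb + 78) = 169 + 3.5Pb. Setting this equal to demand: 504.4 - 0.4Pb = 169 + 3.5Pb, so Pb = 86.
Sellers receive Ps = 86 + 78 = 164; Q' = 504.4 − 0.4·86 = 470.
The subsidy expands output by 470 − 442 = 28 past the efficient level; on those units the gap between marginal cost and willingness to pay runs from 0 up to 78.
DWL = ½ × 78 × 28 = 1092.

Deadweight loss = 1092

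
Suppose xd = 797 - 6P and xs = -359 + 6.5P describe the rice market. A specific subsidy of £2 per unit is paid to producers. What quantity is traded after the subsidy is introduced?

x' = 248.36

Pre-subsidy: 797 - 6P = -359 + 6.5P gives P* = 92.48, x* = 242.12.
With the subsidy, sellers receive Ps = Pb + 2 for each unit, where Pb is the price buyers pay.
Supply in terms of Pb becomes xs = -359 + 6.5(Pb + 2) = -346 + 6.5Pb. Setting this equal to demand: 797 - 6Pb = -346 + 6.5Pb, so Pb = 91.44.
Sellers receive Ps = 91.44 + 2 = 93.44; x' = 797 − 6·91.44 = 248.36.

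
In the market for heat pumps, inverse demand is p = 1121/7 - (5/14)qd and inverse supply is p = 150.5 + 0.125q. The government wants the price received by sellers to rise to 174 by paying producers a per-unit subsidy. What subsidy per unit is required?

Required subsidy s = 81 per unit

At a seller price of 174, quantity supplied is -1204 + 8·174 = 188.
Buyers absorb 188 only when they pay pb = 1121/7 − (5/14)·188 = 93.
s = ps − pb = 174 − 93 = 81.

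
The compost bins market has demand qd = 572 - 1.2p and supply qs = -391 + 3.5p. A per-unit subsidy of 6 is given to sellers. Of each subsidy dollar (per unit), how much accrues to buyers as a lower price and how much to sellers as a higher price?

Pre-subsidy: 572 - 1.2p = -391 + 3.5p gives p* = 9630/47, q* = 15328/47.
With the subsidy, sellers receive ps = pb + 6 for each unit, where pb is the price buyers pay.
Supply in terms of pb becomes qs = -391 + 3.5(pb + 6) = -370 + 3.5pb. Setting this equal to demand: 572 - 1.2pb = -370 + 3.5pb, so pb = 9420/47.
Sellers receive ps = 9420/47 + 6 = 9702/47; q' = 572 − 1.2·(9420/47) = 15580/47.
Buyers' price falls by p* − pb = 9630/47 − 9420/47 = 210/47; sellers' price rises by ps − p* = 9702/47 − 9630/47 = 72/47.

Buyers gain 210/47 per unit; sellers gain 72/47 per unit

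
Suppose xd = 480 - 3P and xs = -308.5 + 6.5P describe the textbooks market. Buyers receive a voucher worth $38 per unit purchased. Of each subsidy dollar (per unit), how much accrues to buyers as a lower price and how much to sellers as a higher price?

Pre-subsidy: 480 - 3P = -308.5 + 6.5P gives P* = 83, x* = 231.
With the rebate, buyers effectively pay Pb = Ps − 38, where Ps is the price sellers receive.
Demand in terms of Ps becomes xd = 480 − 3(Ps − 38) = 594 - 3Ps. Setting this equal to supply: 594 - 3Ps = -308.5 + 6.5Ps, so Ps = 95.
Buyers pay Pb = 95 − 38 = 57; x' = -308.5 + 6.5·95 = 309.
Buyers' price falls by P* − Pb = 83 − 57 = 26; sellers' price rises by Ps − P* = 95 − 83 = 12.

Buyers gain $26 per unit; sellers gain $12 per unit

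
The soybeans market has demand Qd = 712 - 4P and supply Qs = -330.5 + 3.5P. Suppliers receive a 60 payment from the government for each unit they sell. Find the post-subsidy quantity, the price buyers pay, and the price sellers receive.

Pre-subsidy: 712 - 4P = -330.5 + 3.5P gives P* = 139, Q* = 156.
With the subsidy, sellers receive Ps = Pb + 60 for each unit, where Pb is the price buyers pay.
Supply in terms of Pb becomes Qs = -330.5 + 3.5(Pb + 60) = -120.5 + 3.5Pb. Setting this equal to demand: 712 - 4Pb = -120.5 + 3.5Pb, so Pb = 111.
Sellers receive Ps = 111 + 60 = 171; Q' = 712 − 4·111 = 268.

Q' = 268; buyers pay 111; sellers receive 171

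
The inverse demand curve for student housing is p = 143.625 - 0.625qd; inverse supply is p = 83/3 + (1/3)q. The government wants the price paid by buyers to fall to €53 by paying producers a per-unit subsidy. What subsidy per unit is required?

At a buyer price of 53, quantity demanded is 229.8 − 1.6·53 = 145.
Sellers supply 145 only when they receive ps = 83/3 + (1/3)·145 = 76.
s = ps − pb = 76 − 53 = 23.

Required subsidy s = €23 per unit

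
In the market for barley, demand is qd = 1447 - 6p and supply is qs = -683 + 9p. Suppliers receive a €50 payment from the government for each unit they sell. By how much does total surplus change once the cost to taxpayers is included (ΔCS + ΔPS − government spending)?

Net change in total surplus = -€4500

Pre-subsidy: 1447 - 6p = -683 + 9p gives p* = 142, q* = 595.
With the subsidy, sellers receive ps = pb + 50 for each unit, where pb is the price buyers pay.
Supply in terms of pb becomes qs = -683 + 9(pb + 50) = -233 + 9pb. Setting this equal to demand: 1447 - 6pb = -233 + 9pb, so pb = 112.
Sellers receive ps = 112 + 50 = 162; q' = 1447 − 6·112 = 775.
ΔCS = ½(595 + 775)(142 − 112) = 20550; ΔPS = ½(595 + 775)(162 − 142) = 13700.
Government spending = 50 × 775 = 38750.
Net change = 20550 + 13700 − 38750 = -4500. The loss equals the DWL triangle ½·50·180.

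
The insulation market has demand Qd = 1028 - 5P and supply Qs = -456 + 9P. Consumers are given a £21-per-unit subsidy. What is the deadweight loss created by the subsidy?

Deadweight loss = £708.75

Pre-subsidy: 1028 - 5P = -456 + 9P gives P* = 106, Q* = 498.
With the rebate, buyers effectively pay Pb = Ps − 21, where Ps is the price sellers receive.
Demand in terms of Ps becomes Qd = 1028 − 5(Ps − 21) = 1133 - 5Ps. Setting this equal to supply: 1133 - 5Ps = -456 + 9Ps, so Ps = 113.5.
Buyers pay Pb = 113.5 − 21 = 92.5; Q' = -456 + 9·113.5 = 565.5.
The subsidy expands output by 565.5 − 498 = 67.5 past the efficient level; on those units the gap between marginal cost and willingness to pay runs from 0 up to 21.
DWL = ½ × 21 × 67.5 = 708.75.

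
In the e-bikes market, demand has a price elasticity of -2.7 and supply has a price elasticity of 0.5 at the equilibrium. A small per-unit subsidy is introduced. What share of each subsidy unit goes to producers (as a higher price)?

For a small subsidy around the equilibrium, the benefit split depends on the relative slopes, which at a point are proportional to the elasticities.
Buyer share = εs/(εs + |εd|) = 0.5/(0.5 + 2.7) = 0.15625; seller share = |εd|/(εs + |εd|) = 0.84375.
So producers capture 0.84375 of the subsidy.

Producer share = 0.84375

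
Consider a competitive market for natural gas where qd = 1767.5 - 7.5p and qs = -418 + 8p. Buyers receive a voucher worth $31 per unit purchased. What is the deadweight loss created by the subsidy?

Pre-subsidy: 1767.5 - 7.5p = -418 + 8p gives p* = 141, q* = 710.
With the rebate, buyers effectively pay pb = ps − 31, where ps is the price sellers receive.
Demand in terms of ps becomes qd = 1767.5 − 7.5(ps − 31) = 2000 - 7.5ps. Setting this equal to supply: 2000 - 7.5ps = -418 + 8ps, so ps = 156.
Buyers pay pb = 156 − 31 = 125; q' = -418 + 8·156 = 830.
The subsidy expands output by 830 − 710 = 120 past the efficient level; on those units the gap between marginal cost and willingness to pay runs from 0 up to 31.
DWL = ½ × 31 × 120 = 1860.

Deadweight loss = $1860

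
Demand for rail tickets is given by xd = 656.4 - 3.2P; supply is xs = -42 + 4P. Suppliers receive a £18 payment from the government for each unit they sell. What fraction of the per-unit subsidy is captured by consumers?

Consumer share = 5/9

Pre-subsidy: 656.4 - 3.2P = -42 + 4P gives P* = 97, x* = 346.
With the subsidy, sellers receive Ps = Pb + 18 for each unit, where Pb is the price buyers pay.
Supply in terms of Pb becomes xs = -42 + 4(Pb + 18) = 30 + 4Pb. Setting this equal to demand: 656.4 - 3.2Pb = 30 + 4Pb, so Pb = 87.
Sellers receive Ps = 87 + 18 = 105; x' = 656.4 − 3.2·87 = 378.
Buyers' price falls by P* − Pb = 97 − 87 = 10; sellers' price rises by Ps − P* = 105 − 97 = 8.
So consumers capture 10/18 = 5/9 of each unit of subsidy.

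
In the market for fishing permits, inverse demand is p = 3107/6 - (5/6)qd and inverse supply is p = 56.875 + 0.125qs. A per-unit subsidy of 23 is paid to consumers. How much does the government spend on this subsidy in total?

Pre-subsidy: 3107/6 - (5/6)q = 56.875 + 0.125q gives q* = 481 and p* = 117.
With the rebate, buyers effectively pay pb = ps − 23, where ps is the price sellers receive.
On the curves, pb = 3107/6 - (5/6)q and ps = 56.875 + 0.125q; the wedge ps − pb = 23 gives 56.875 + 0.125q − (3107/6 - (5/6)q) = 23, so q' = 505.
Then pb = 3107/6 − (5/6)·505 = 97 and ps = 56.875 + 0.125·505 = 120.
Government outlay = subsidy × quantity = 23 × 505 = 11615.

Government cost = 11615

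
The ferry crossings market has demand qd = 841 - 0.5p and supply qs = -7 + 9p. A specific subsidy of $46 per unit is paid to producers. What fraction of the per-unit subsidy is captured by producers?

Producer share = 1/19

Pre-subsidy: 841 - 0.5p = -7 + 9p gives p* = 1696/19, q* = 15131/19.
With the subsidy, sellers receive ps = pb + 46 for each unit, where pb is the price buyers pay.
Supply in terms of pb becomes qs = -7 + 9(pb + 46) = 407 + 9pb. Setting this equal to demand: 841 - 0.5pb = 407 + 9pb, so pb = 868/19.
Sellers receive ps = 868/19 + 46 = 1742/19; q' = 841 − 0.5·(868/19) = 15545/19.
Buyers' price falls by p* − pb = 1696/19 − 868/19 = 828/19; sellers' price rises by ps − p* = 1742/19 − 1696/19 = 46/19.
So producers capture (46/19)/46 = 1/19 of each unit of subsidy.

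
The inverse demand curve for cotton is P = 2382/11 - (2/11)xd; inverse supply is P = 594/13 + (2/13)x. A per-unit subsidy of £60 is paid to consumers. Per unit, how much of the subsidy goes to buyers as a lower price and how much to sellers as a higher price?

Buyers gain £32.5 per unit; sellers gain £27.5 per unit

Pre-subsidy: 2382/11 - (2/11)x = 594/13 + (2/13)x gives x* = 509 and P* = 124.
With the rebate, buyers effectively pay Pb = Ps − 60, where Ps is the price sellers receive.
On the curves, Pb = 2382/11 - (2/11)x and Ps = 594/13 + (2/13)x; the wedge Ps − Pb = 60 gives 594/13 + (2/13)x − (2382/11 - (2/11)x) = 60, so x' = 687.75.
Then Pb = 2382/11 − (2/11)·687.75 = 91.5 and Ps = 594/13 + (2/13)·687.75 = 151.5.
Buyers' price falls by P* − Pb = 124 − 91.5 = 32.5; sellers' price rises by Ps − P* = 151.5 − 124 = 27.5.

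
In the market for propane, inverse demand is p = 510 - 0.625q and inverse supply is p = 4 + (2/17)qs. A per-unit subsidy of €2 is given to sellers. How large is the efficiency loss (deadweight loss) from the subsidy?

Deadweight loss = 272/101

Pre-subsidy: 510 - 0.625q = 4 + (2/17)q gives q* = 68816/101 and p* = 8500/101.
With the subsidy, sellers receive ps = pb + 2 for each unit, where pb is the price buyers pay.
On the curves, pb = 510 - 0.625q and ps = 4 + (2/17)q; the wedge ps − pb = 2 gives 4 + (2/17)q − (510 - 0.625q) = 2, so q' = 69088/101.
Then pb = 510 − 0.625·(69088/101) = 8330/101 and ps = 4 + (2/17)·(69088/101) = 8532/101.
The subsidy expands output by 69088/101 − 68816/101 = 272/101 past the efficient level; on those units the gap between marginal cost and willingness to pay runs from 0 up to 2.
DWL = ½ × 2 × 272/101 = 272/101.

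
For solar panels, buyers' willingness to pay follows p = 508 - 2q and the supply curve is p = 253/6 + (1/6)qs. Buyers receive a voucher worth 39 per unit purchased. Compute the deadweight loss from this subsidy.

Pre-subsidy: 508 - 2q = 253/6 + (1/6)q gives q* = 215 and p* = 78.
With the rebate, buyers effectively pay pb = ps − 39, where ps is the price sellers receive.
On the curves, pb = 508 - 2q and ps = 253/6 + (1/6)q; the wedge ps − pb = 39 gives 253/6 + (1/6)q − (508 - 2q) = 39, so q' = 233.
Then pb = 508 − 2·233 = 42 and ps = 253/6 + (1/6)·233 = 81.
The subsidy expands output by 233 − 215 = 18 past the efficient level; on those units the gap between marginal cost and willingness to pay runs from 0 up to 39.
DWL = ½ × 39 × 18 = 351.

Deadweight loss = 351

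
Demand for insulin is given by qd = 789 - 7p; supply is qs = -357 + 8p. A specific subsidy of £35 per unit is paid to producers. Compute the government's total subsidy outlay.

Pre-subsidy: 789 - 7p = -357 + 8p gives p* = 76.4, q* = 254.2.
With the subsidy, sellers receive ps = pb + 35 for each unit, where pb is the price buyers pay.
Supply in terms of pb becomes qs = -357 + 8(pb + 35) = -77 + 8pb. Setting this equal to demand: 789 - 7pb = -77 + 8pb, so pb = 866/15.
Sellers receive ps = 866/15 + 35 = 1391/15; q' = 789 − 7·(866/15) = 5773/15.
Government outlay = subsidy × quantity = 35 × 5773/15 = 40411/3.

Government cost = 40411/3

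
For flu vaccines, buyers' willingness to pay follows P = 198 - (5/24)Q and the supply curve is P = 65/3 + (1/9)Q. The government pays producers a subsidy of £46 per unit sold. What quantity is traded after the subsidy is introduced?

Q' = 696

Pre-subsidy: 198 - (5/24)Q = 65/3 + (1/9)Q gives Q* = 552 and P* = 83.
With the subsidy, sellers receive Ps = Pb + 46 for each unit, where Pb is the price buyers pay.
On the curves, Pb = 198 - (5/24)Q and Ps = 65/3 + (1/9)Q; the wedge Ps − Pb = 46 gives 65/3 + (1/9)Q − (198 - (5/24)Q) = 46, so Q' = 696.
Then Pb = 198 − (5/24)·696 = 53 and Ps = 65/3 + (1/9)·696 = 99.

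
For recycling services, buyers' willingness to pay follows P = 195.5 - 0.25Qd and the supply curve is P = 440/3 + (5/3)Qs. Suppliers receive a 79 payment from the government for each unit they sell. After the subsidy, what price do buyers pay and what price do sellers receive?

Pre-subsidy: 195.5 - 0.25Q = 440/3 + (5/3)Q gives Q* = 586/23 and P* = 4350/23.
With the subsidy, sellers receive Ps = Pb + 79 for each unit, where Pb is the price buyers pay.
On the curves, Pb = 195.5 - 0.25Q and Ps = 440/3 + (5/3)Q; the wedge Ps − Pb = 79 gives 440/3 + (5/3)Q − (195.5 - 0.25Q) = 79, so Q' = 1534/23.
Then Pb = 195.5 − 0.25·(1534/23) = 4113/23 and Ps = 440/3 + (5/3)·(1534/23) = 5930/23.

Buyers pay 4113/23; sellers receive 5930/23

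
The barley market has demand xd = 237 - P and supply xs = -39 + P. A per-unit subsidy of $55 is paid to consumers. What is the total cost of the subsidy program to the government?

Pre-subsidy: 237 - P = -39 + P gives P* = 138, x* = 99.
With the rebate, buyers effectively pay Pb = Ps − 55, where Ps is the price sellers receive.
Demand in terms of Ps becomes xd = 237 − 1(Ps − 55) = 292 - Ps. Setting this equal to supply: 292 - Ps = -39 + Ps, so Ps = 165.5.
Buyers pay Pb = 165.5 − 55 = 110.5; x' = -39 + 1·165.5 = 126.5.
Government outlay = subsidy × quantity = 55 × 126.5 = 6957.5.

Government cost = $6957.5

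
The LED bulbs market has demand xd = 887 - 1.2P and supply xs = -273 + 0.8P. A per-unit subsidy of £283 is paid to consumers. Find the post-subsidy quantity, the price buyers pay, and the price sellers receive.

Pre-subsidy: 887 - 1.2P = -273 + 0.8P gives P* = 580, x* = 191.
With the rebate, buyers effectively pay Pb = Ps − 283, where Ps is the price sellers receive.
Demand in terms of Ps becomes xd = 887 − 1.2(Ps − 283) = 1226.6 - 1.2Ps. Setting this equal to supply: 1226.6 - 1.2Ps = -273 + 0.8Ps, so Ps = 749.8.
Buyers pay Pb = 749.8 − 283 = 466.8; x' = -273 + 0.8·749.8 = 326.84.

x' = 326.84; buyers pay £466.8; sellers receive £749.8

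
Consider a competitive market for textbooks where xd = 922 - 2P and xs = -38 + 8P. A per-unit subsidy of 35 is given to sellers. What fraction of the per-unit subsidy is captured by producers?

Pre-subsidy: 922 - 2P = -38 + 8P gives P* = 96, x* = 730.
With the subsidy, sellers receive Ps = Pb + 35 for each unit, where Pb is the price buyers pay.
Supply in terms of Pb becomes xs = -38 + 8(Pb + 35) = 242 + 8Pb. Setting this equal to demand: 922 - 2Pb = 242 + 8Pb, so Pb = 68.
Sellers receive Ps = 68 + 35 = 103; x' = 922 − 2·68 = 786.
Buyers' price falls by P* − Pb = 96 − 68 = 28; sellers' price rises by Ps − P* = 103 − 96 = 7.
So producers capture 7/35 = 0.2 of each unit of subsidy.

Producer share = 0.2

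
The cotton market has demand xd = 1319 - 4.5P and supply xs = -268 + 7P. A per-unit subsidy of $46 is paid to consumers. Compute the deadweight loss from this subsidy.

Pre-subsidy: 1319 - 4.5P = -268 + 7P gives P* = 138, x* = 698.
With the rebate, buyers effectively pay Pb = Ps − 46, where Ps is the price sellers receive.
Demand in terms of Ps becomes xd = 1319 − 4.5(Ps − 46) = 1526 - 4.5Ps. Setting this equal to supply: 1526 - 4.5Ps = -268 + 7Ps, so Ps = 156.
Buyers pay Pb = 156 − 46 = 110; x' = -268 + 7·156 = 824.
The subsidy expands output by 824 − 698 = 126 past the efficient level; on those units the gap between marginal cost and willingness to pay runs from 0 up to 46.
DWL = ½ × 46 × 126 = 2898.

Deadweight loss = $2898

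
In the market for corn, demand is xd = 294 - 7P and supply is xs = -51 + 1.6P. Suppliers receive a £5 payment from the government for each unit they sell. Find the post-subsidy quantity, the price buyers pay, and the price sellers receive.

x' = 847/43; buyers pay 1685/43; sellers receive 1900/43

Pre-subsidy: 294 - 7P = -51 + 1.6P gives P* = 1725/43, x* = 567/43.
With the subsidy, sellers receive Ps = Pb + 5 for each unit, where Pb is the price buyers pay.
Supply in terms of Pb becomes xs = -51 + 1.6(Pb + 5) = -43 + 1.6Pb. Setting this equal to demand: 294 - 7Pb = -43 + 1.6Pb, so Pb = 1685/43.
Sellers receive Ps = 1685/43 + 5 = 1900/43; x' = 294 − 7·(1685/43) = 847/43.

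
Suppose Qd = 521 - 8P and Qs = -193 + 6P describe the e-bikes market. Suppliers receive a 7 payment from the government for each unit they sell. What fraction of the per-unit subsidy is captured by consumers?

Consumer share = 3/7

Pre-subsidy: 521 - 8P = -193 + 6P gives P* = 51, Q* = 113.
With the subsidy, sellers receive Ps = Pb + 7 for each unit, where Pb is the price buyers pay.
Supply in terms of Pb becomes Qs = -193 + 6(Pb + 7) = -151 + 6Pb. Setting this equal to demand: 521 - 8Pb = -151 + 6Pb, so Pb = 48.
Sellers receive Ps = 48 + 7 = 55; Q' = 521 − 8·48 = 137.
Buyers' price falls by P* − Pb = 51 − 48 = 3; sellers' price rises by Ps − P* = 55 − 51 = 4.
So consumers capture 3/7 = 3/7 of each unit of subsidy.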